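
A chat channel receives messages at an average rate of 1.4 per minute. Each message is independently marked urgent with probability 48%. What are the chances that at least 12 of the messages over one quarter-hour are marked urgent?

Thinning: the messages that are marked urgent themselves form a Poisson process with rate 0.48 × 1.4 = 0.672 per minute.
Over the interval, μ = 0.672 × 15 = 10.08 (a quarter-hour = 15 minutes).
P(N ≥ 12) = 1 − P(N ≤ 11) ≈ 0.3124.

0.3124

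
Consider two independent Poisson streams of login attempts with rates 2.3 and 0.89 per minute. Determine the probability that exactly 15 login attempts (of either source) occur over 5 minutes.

Independent Poisson processes superpose: combined rate λ = 2.3 + 0.89 = 3.19 per minute.
Over the interval, μ = 3.19 × 5 = 15.95 (5 minutes).
P(N = 15) = e^(−15.95) · 15.95^15/15! ≈ 0.0995.

0.0995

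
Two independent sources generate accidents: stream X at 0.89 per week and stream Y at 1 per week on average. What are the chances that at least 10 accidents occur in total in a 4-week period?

0.2305

Independent Poisson processes superpose: combined rate λ = 0.89 + 1 = 1.89 per week.
Over the interval, μ = 1.89 × 4 = 7.56 (a 4-week period = 4 weeks).
P(N ≥ 10) = 1 − P(N ≤ 9) ≈ 0.2305.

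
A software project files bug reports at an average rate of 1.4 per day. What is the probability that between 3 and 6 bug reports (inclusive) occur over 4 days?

Over the interval, μ = 1.4 × 4 = 5.6 (4 days).
P(3 ≤ N ≤ 6) = Σ_{j=3}^{6} e^(−5.6) · 5.6^j/j! ≈ 0.5879.

0.5879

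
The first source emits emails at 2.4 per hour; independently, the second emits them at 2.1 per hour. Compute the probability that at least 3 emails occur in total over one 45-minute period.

0.6554

Independent Poisson processes superpose: combined rate λ = 2.4 + 2.1 = 4.5 per hour.
Over the interval, μ = 4.5 × 0.75 = 3.375 (a 45-minute period = 0.75 hours).
P(N ≥ 3) = 1 − P(N ≤ 2) ≈ 0.6554.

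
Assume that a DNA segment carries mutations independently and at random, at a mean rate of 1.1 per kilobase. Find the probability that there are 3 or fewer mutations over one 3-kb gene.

0.5803

Over the interval, μ = 1.1 × 3 = 3.3 (a 3-kb gene = 3 kilobases).
P(N ≤ 3) = Σ_{j=0}^{3} e^(−μ) μ^j/j! ≈ 0.5803.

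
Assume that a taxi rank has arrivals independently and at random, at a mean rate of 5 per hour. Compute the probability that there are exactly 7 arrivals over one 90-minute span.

0.1465

Over the interval, μ = 5 × 1.5 = 7.5 (a 90-minute span = 1.5 hours).
P(N = 7) = e^(−μ) μ^7/7! = e^(−7.5) · 7.5^7/5040 ≈ 0.1465.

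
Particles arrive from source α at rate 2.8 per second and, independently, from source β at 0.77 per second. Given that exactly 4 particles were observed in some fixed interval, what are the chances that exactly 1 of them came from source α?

Given the total, each event is independently from source α with probability p = λ_α/(λ_α+λ_β) = 2.8/3.57 ≈ 0.7843.
So K ~ Binomial(4, 2.8/3.57): P(K = 1) = C(4,1) · (2.8/3.57)^1 · (0.77/3.57)^3 ≈ 0.0315.

0.0315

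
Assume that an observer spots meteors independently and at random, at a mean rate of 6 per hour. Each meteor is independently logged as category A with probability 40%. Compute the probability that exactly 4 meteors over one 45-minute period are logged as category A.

0.0723

Thinning: the meteors that are logged as category A themselves form a Poisson process with rate 0.4 × 6 = 2.4 per hour.
Over the interval, μ = 2.4 × 0.75 = 1.8 (a 45-minute period = 0.75 hours).
P(N = 4) = e^(−1.8) · 1.8^4/4! ≈ 0.0723.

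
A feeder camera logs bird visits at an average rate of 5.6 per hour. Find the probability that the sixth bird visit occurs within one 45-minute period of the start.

Over the interval, μ = 5.6 × 0.75 = 4.2 (a 45-minute period = 0.75 hours).
The sixth arrival falls in the interval iff at least 6 events occur there: P(S_6 ≤ t) = P(N ≥ 6) = 1 − P(N ≤ 5) ≈ 0.2469.

0.2469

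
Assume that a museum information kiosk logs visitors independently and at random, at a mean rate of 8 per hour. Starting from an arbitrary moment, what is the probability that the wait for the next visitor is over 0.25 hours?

0.1353

The wait for the next event is exponential with rate λ = 8 per hour.
P(T > 0.25) = e^(−λt) = e^(−8 × 0.25) = e^(−2) ≈ 0.1353.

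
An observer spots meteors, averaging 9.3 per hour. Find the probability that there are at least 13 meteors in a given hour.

With mean μ = 9.3 per hour,
P(N ≥ 13) = 1 − P(N ≤ 12) = 1 − Σ_{j=0}^{12} e^(−μ) μ^j/j! ≈ 0.1471.

0.1471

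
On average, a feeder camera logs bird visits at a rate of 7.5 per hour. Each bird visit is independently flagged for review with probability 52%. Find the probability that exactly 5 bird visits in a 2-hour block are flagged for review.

Thinning: the bird visits that are flagged for review themselves form a Poisson process with rate 0.52 × 7.5 = 3.9 per hour.
Over the interval, μ = 3.9 × 2 = 7.8 (a 2-hour block = 2 hours).
P(N = 5) = e^(−7.8) · 7.8^5/5! ≈ 0.0986.

0.0986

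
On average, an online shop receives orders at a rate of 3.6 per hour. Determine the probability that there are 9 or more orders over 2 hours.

Over the interval, μ = 3.6 × 2 = 7.2 (2 hours).
P(N ≥ 9) = 1 − P(N ≤ 8) = 1 − Σ_{j=0}^{8} e^(−μ) μ^j/j! ≈ 0.2973.

0.2973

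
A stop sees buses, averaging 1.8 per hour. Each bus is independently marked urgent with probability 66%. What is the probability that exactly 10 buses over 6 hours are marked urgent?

Thinning: the buses that are marked urgent themselves form a Poisson process with rate 0.66 × 1.8 = 1.188 per hour.
Over the interval, μ = 1.188 × 6 = 7.128 (6 hours).
P(N = 10) = e^(−7.128) · 7.128^10/10! ≈ 0.0749.

0.0749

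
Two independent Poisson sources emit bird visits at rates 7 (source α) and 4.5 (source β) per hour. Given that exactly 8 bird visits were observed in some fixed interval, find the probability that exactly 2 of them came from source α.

Given the total, each event is independently from source α with probability p = λ_α/(λ_α+λ_β) = 7/11.5 ≈ 0.6087.
So K ~ Binomial(8, 7/11.5): P(K = 2) = C(8,2) · (7/11.5)^2 · (4.5/11.5)^6 ≈ 0.0372.

0.0372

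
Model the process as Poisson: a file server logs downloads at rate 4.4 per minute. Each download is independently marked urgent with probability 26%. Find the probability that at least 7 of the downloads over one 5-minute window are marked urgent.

0.3488

Thinning: the downloads that are marked urgent themselves form a Poisson process with rate 0.26 × 4.4 = 1.144 per minute.
Over the interval, μ = 1.144 × 5 = 5.72 (a 5-minute window = 5 minutes).
P(N ≥ 7) = 1 − P(N ≤ 6) ≈ 0.3488.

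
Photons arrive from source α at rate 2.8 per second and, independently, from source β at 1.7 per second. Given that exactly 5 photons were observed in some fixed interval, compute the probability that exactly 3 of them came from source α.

0.3438

Given the total, each event is independently from source α with probability p = λ_α/(λ_α+λ_β) = 2.8/4.5 ≈ 0.6222.
So K ~ Binomial(5, 2.8/4.5): P(K = 3) = C(5,3) · (2.8/4.5)^3 · (1.7/4.5)^2 ≈ 0.3438.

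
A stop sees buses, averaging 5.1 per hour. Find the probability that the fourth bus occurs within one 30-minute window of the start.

Over the interval, μ = 5.1 × 0.5 = 2.55 (a 30-minute window = 0.5 hours).
The fourth arrival falls in the interval iff at least 4 events occur there: P(S_4 ≤ t) = P(N ≥ 4) = 1 − P(N ≤ 3) ≈ 0.2532.

0.2532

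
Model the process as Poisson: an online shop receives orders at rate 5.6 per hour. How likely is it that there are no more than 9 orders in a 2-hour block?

Over the interval, μ = 5.6 × 2 = 11.2 (a 2-hour block = 2 hours).
P(N ≤ 9) = Σ_{j=0}^{9} e^(−μ) μ^j/j! ≈ 0.3192.

0.3192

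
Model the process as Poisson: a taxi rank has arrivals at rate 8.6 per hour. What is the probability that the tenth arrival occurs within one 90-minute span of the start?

Over the interval, μ = 8.6 × 1.5 = 12.9 (a 90-minute span = 1.5 hours).
The tenth arrival falls in the interval iff at least 10 events occur there: P(S_10 ≤ t) = P(N ≥ 10) = 1 − P(N ≤ 9) ≈ 0.8275.

0.8275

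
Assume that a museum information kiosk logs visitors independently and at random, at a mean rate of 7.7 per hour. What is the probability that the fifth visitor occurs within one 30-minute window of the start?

Over the interval, μ = 7.7 × 0.5 = 3.85 (a 30-minute window = 0.5 hours).
The fifth arrival falls in the interval iff at least 5 events occur there: P(S_5 ≤ t) = P(N ≥ 5) = 1 − P(N ≤ 4) ≈ 0.3419.

0.3419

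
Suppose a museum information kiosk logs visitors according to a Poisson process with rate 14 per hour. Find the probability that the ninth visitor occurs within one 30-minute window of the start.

0.2709

Over the interval, μ = 14 × 0.5 = 7 (a 30-minute window = 0.5 hours).
The ninth arrival falls in the interval iff at least 9 events occur there: P(S_9 ≤ t) = P(N ≥ 9) = 1 − P(N ≤ 8) ≈ 0.2709.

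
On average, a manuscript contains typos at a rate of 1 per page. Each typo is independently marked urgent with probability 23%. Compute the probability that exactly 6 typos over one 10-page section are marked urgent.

0.0206

Thinning: the typos that are marked urgent themselves form a Poisson process with rate 0.23 × 1 = 0.23 per page.
Over the interval, μ = 0.23 × 10 = 2.3 (a 10-page section = 10 pages).
P(N = 6) = e^(−2.3) · 2.3^6/6! ≈ 0.0206.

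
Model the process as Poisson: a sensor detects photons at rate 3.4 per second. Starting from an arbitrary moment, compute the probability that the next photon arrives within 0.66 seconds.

Inter-arrival times are exponential with rate λ = 3.4 per second.
P(T ≤ 0.66) = 1 − e^(−λt) = 1 − e^(−3.4 × 0.66) = 1 − e^(−2.244) ≈ 0.8940.

0.8940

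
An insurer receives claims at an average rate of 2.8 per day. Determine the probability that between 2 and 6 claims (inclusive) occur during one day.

0.7445

With mean μ = 2.8 per day,
P(2 ≤ N ≤ 6) = Σ_{j=2}^{6} e^(−2.8) · 2.8^j/j! ≈ 0.7445.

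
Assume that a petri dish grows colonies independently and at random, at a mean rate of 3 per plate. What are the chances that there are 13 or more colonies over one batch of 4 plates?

0.4240

Over the interval, μ = 3 × 4 = 12 (a batch of 4 plates = 4 plates).
P(N ≥ 13) = 1 − P(N ≤ 12) = 1 − Σ_{j=0}^{12} e^(−μ) μ^j/j! ≈ 0.4240.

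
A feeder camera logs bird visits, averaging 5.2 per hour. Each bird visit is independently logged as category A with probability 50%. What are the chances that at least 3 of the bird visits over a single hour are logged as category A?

0.4816

Thinning: the bird visits that are logged as category A themselves form a Poisson process with rate 0.5 × 5.2 = 2.6 per hour.
So μ = 2.6.
P(N ≥ 3) = 1 − P(N ≤ 2) ≈ 0.4816.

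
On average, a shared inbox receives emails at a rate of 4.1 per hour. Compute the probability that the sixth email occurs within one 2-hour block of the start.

Over the interval, μ = 4.1 × 2 = 8.2 (a 2-hour block = 2 hours).
The sixth arrival falls in the interval iff at least 6 events occur there: P(S_6 ≤ t) = P(N ≥ 6) = 1 − P(N ≤ 5) ≈ 0.8264.

0.8264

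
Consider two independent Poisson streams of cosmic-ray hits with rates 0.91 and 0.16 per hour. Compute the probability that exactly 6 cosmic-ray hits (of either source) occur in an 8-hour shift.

0.1047

Independent Poisson processes superpose: combined rate λ = 0.91 + 0.16 = 1.07 per hour.
Over the interval, μ = 1.07 × 8 = 8.56 (an 8-hour shift = 8 hours).
P(N = 6) = e^(−8.56) · 8.56^6/6! ≈ 0.1047.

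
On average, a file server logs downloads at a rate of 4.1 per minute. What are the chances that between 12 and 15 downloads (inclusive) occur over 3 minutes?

0.3941

Over the interval, μ = 4.1 × 3 = 12.3 (3 minutes).
P(12 ≤ N ≤ 15) = Σ_{j=12}^{15} e^(−12.3) · 12.3^j/j! ≈ 0.3941.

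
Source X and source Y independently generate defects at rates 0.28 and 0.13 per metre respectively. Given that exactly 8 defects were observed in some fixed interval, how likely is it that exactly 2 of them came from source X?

Given the total, each event is independently from source X with probability p = λ_X/(λ_X+λ_Y) = 0.28/0.41 ≈ 0.6829.
So K ~ Binomial(8, 0.28/0.41): P(K = 2) = C(8,2) · (0.28/0.41)^2 · (0.13/0.41)^6 ≈ 0.0133.

0.0133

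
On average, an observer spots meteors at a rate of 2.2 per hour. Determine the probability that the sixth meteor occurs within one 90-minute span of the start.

0.1171

Over the interval, μ = 2.2 × 1.5 = 3.3 (a 90-minute span = 1.5 hours).
The sixth arrival falls in the interval iff at least 6 events occur there: P(S_6 ≤ t) = P(N ≥ 6) = 1 − P(N ≤ 5) ≈ 0.1171.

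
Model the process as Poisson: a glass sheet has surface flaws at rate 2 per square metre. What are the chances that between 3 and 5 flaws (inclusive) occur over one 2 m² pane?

Over the interval, μ = 2 × 2 = 4 (a 2 m² pane = 2 square metres).
P(3 ≤ N ≤ 5) = Σ_{j=3}^{5} e^(−4) · 4^j/j! ≈ 0.5470.

0.5470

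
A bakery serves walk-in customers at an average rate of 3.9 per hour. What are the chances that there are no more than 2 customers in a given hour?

0.2531

With mean μ = 3.9 per hour,
P(N ≤ 2) = Σ_{j=0}^{2} e^(−μ) μ^j/j! ≈ 0.2531.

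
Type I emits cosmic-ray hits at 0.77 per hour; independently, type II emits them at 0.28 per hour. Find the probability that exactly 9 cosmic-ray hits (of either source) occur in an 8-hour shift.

Independent Poisson processes superpose: combined rate λ = 0.77 + 0.28 = 1.05 per hour.
Over the interval, μ = 1.05 × 8 = 8.4 (an 8-hour shift = 8 hours).
P(N = 9) = e^(−8.4) · 8.4^9/9! ≈ 0.1290.

0.1290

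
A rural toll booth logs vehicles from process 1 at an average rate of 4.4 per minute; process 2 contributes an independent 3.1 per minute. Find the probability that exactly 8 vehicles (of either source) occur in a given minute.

0.1373

Independent Poisson processes superpose: combined rate λ = 4.4 + 3.1 = 7.5 per minute.
So μ = 7.5.
P(N = 8) = e^(−7.5) · 7.5^8/8! ≈ 0.1373.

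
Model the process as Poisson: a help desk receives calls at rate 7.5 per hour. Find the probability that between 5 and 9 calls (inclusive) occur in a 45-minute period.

Over the interval, μ = 7.5 × 0.75 = 5.625 (a 45-minute period = 0.75 hours).
P(5 ≤ N ≤ 9) = Σ_{j=5}^{9} e^(−5.625) · 5.625^j/j! ≈ 0.6011.

0.6011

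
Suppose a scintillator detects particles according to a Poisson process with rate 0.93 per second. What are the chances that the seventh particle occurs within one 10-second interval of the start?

Over the interval, μ = 0.93 × 10 = 9.3 (a 10-second interval = 10 seconds).
The seventh arrival falls in the interval iff at least 7 events occur there: P(S_7 ≤ t) = P(N ≥ 7) = 1 − P(N ≤ 6) ≈ 0.8192.

0.8192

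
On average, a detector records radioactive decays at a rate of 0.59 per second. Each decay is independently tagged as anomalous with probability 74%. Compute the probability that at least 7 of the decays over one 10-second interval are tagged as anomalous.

Thinning: the decays that are tagged as anomalous themselves form a Poisson process with rate 0.74 × 0.59 = 0.4366 per second.
Over the interval, μ = 0.4366 × 10 = 4.366 (a 10-second interval = 10 seconds).
P(N ≥ 7) = 1 − P(N ≤ 6) ≈ 0.1522.

0.1522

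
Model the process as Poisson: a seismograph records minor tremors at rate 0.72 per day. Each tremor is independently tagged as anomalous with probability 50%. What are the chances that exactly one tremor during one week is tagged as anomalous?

0.2028

Thinning: the tremors that are tagged as anomalous themselves form a Poisson process with rate 0.5 × 0.72 = 0.36 per day.
Over the interval, μ = 0.36 × 7 = 2.52 (a week = 7 days).
P(N = 1) = e^(−2.52) · 2.52^1/1! ≈ 0.2028.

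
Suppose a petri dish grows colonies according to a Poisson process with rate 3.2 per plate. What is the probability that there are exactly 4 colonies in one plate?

0.1781

With mean μ = 3.2 per plate,
P(N = 4) = e^(−μ) μ^4/4! = e^(−3.2) · 3.2^4/24 ≈ 0.1781.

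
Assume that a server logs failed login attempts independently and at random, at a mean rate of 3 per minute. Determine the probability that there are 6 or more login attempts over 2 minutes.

Over the interval, μ = 3 × 2 = 6 (2 minutes).
P(N ≥ 6) = 1 − P(N ≤ 5) = 1 − Σ_{j=0}^{5} e^(−μ) μ^j/j! ≈ 0.5543.

0.5543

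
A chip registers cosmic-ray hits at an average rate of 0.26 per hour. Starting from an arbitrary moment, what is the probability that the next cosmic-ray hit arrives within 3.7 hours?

0.6179

Inter-arrival times are exponential with rate λ = 0.26 per hour.
P(T ≤ 3.7) = 1 − e^(−λt) = 1 − e^(−0.26 × 3.7) = 1 − e^(−0.962) ≈ 0.6179.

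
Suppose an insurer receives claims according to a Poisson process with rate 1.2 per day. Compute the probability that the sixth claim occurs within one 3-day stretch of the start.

0.1559

Over the interval, μ = 1.2 × 3 = 3.6 (a 3-day stretch = 3 days).
The sixth arrival falls in the interval iff at least 6 events occur there: P(S_6 ≤ t) = P(N ≥ 6) = 1 − P(N ≤ 5) ≈ 0.1559.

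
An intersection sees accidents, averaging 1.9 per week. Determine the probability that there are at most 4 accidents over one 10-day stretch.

0.8608

Over the interval, μ = 1.9 × 10/7 ≈ 2.71429 (a 10-day stretch = 10/7 weeks).
P(N ≤ 4) = Σ_{j=0}^{4} e^(−μ) μ^j/j! ≈ 0.8608.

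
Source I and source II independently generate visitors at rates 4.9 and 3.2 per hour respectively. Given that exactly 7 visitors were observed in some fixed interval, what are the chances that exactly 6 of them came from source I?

0.1355

Given the total, each event is independently from source I with probability p = λ_I/(λ_I+λ_II) = 4.9/8.1 ≈ 0.6049.
So K ~ Binomial(7, 4.9/8.1): P(K = 6) = C(7,6) · (4.9/8.1)^6 · (3.2/8.1)^1 ≈ 0.1355.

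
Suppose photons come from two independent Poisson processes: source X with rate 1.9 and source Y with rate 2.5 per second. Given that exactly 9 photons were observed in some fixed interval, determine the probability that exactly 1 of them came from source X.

0.0422

Given the total, each event is independently from source X with probability p = λ_X/(λ_X+λ_Y) = 1.9/4.4 ≈ 0.4318.
So K ~ Binomial(9, 1.9/4.4): P(K = 1) = C(9,1) · (1.9/4.4)^1 · (2.5/4.4)^8 ≈ 0.0422.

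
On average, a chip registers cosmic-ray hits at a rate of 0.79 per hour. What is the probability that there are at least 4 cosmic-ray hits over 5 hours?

0.5567

Over the interval, μ = 0.79 × 5 = 3.95 (5 hours).
P(N ≥ 4) = 1 − P(N ≤ 3) = 1 − Σ_{j=0}^{3} e^(−μ) μ^j/j! ≈ 0.5567.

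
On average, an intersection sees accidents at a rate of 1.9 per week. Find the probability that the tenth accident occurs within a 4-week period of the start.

Over the interval, μ = 1.9 × 4 = 7.6 (a 4-week period = 4 weeks).
The tenth arrival falls in the interval iff at least 10 events occur there: P(S_10 ≤ t) = P(N ≥ 10) = 1 − P(N ≤ 9) ≈ 0.2351.

0.2351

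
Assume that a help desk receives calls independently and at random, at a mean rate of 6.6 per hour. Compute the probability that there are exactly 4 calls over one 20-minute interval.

0.1082

Over the interval, μ = 6.6 × 1/3 = 2.2 (a 20-minute interval = 1/3 hours).
P(N = 4) = e^(−μ) μ^4/4! = e^(−2.2) · 2.2^4/24 ≈ 0.1082.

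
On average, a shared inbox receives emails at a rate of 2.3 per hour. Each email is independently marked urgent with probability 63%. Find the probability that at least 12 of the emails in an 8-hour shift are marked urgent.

Thinning: the emails that are marked urgent themselves form a Poisson process with rate 0.63 × 2.3 = 1.449 per hour.
Over the interval, μ = 1.449 × 8 = 11.592 (an 8-hour shift = 8 hours).
P(N ≥ 12) = 1 − P(N ≤ 11) ≈ 0.4910.

0.4910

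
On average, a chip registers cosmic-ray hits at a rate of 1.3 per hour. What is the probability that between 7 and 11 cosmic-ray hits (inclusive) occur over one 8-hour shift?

0.5436

Over the interval, μ = 1.3 × 8 = 10.4 (an 8-hour shift = 8 hours).
P(7 ≤ N ≤ 11) = Σ_{j=7}^{11} e^(−10.4) · 10.4^j/j! ≈ 0.5436.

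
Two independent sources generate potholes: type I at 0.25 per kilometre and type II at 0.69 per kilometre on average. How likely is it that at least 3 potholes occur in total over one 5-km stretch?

0.8477

Independent Poisson processes superpose: combined rate λ = 0.25 + 0.69 = 0.94 per kilometre.
Over the interval, μ = 0.94 × 5 = 4.7 (a 5-km stretch = 5 kilometres).
P(N ≥ 3) = 1 − P(N ≤ 2) ≈ 0.8477.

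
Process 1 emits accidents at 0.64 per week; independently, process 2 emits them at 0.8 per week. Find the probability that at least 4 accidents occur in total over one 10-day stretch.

Independent Poisson processes superpose: combined rate λ = 0.64 + 0.8 = 1.44 per week.
Over the interval, μ = 1.44 × 10/7 ≈ 2.05714 (a 10-day stretch = 10/7 weeks).
P(N ≥ 4) = 1 − P(N ≤ 3) ≈ 0.1533.

0.1533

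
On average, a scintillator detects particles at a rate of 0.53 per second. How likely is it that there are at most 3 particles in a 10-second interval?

0.2254

Over the interval, μ = 0.53 × 10 = 5.3 (a 10-second interval = 10 seconds).
P(N ≤ 3) = Σ_{j=0}^{3} e^(−μ) μ^j/j! ≈ 0.2254.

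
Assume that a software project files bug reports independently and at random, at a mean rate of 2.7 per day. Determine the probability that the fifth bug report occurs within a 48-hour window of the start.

Over the interval, μ = 2.7 × 2 = 5.4 (a 48-hour window = 2 days).
The fifth arrival falls in the interval iff at least 5 events occur there: P(S_5 ≤ t) = P(N ≥ 5) = 1 − P(N ≤ 4) ≈ 0.6267.

0.6267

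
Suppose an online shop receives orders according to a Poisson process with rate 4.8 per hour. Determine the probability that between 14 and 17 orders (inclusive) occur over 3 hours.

0.3748

Over the interval, μ = 4.8 × 3 = 14.4 (3 hours).
P(14 ≤ N ≤ 17) = Σ_{j=14}^{17} e^(−14.4) · 14.4^j/j! ≈ 0.3748.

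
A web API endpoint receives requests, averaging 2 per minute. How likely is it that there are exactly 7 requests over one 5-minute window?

Over the interval, μ = 2 × 5 = 10 (a 5-minute window = 5 minutes).
P(N = 7) = e^(−μ) μ^7/7! = e^(−10) · 10^7/5040 ≈ 0.0901.

0.0901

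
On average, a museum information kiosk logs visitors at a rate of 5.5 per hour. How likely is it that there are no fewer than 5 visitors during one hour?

With mean μ = 5.5 per hour,
P(N ≥ 5) = 1 − P(N ≤ 4) = 1 − Σ_{j=0}^{4} e^(−μ) μ^j/j! ≈ 0.6425.

0.6425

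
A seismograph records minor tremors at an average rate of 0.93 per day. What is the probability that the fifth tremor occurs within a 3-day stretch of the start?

Over the interval, μ = 0.93 × 3 = 2.79 (a 3-day stretch = 3 days).
The fifth arrival falls in the interval iff at least 5 events occur there: P(S_5 ≤ t) = P(N ≥ 5) = 1 − P(N ≤ 4) ≈ 0.1508.

0.1508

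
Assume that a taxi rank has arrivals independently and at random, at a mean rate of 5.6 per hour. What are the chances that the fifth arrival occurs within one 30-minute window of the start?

Over the interval, μ = 5.6 × 0.5 = 2.8 (a 30-minute window = 0.5 hours).
The fifth arrival falls in the interval iff at least 5 events occur there: P(S_5 ≤ t) = P(N ≥ 5) = 1 − P(N ≤ 4) ≈ 0.1523.

0.1523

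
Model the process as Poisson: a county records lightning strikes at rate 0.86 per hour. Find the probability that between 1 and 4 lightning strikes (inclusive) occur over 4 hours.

Over the interval, μ = 0.86 × 4 = 3.44 (4 hours).
P(1 ≤ N ≤ 4) = Σ_{j=1}^{4} e^(−3.44) · 3.44^j/j! ≈ 0.7047.

0.7047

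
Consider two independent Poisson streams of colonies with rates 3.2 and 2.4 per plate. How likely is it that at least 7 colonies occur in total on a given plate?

Independent Poisson processes superpose: combined rate λ = 3.2 + 2.4 = 5.6 per plate.
So μ = 5.6.
P(N ≥ 7) = 1 − P(N ≤ 6) ≈ 0.3297.

0.3297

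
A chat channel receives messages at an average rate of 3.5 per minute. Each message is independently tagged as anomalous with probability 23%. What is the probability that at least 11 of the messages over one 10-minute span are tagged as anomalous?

Thinning: the messages that are tagged as anomalous themselves form a Poisson process with rate 0.23 × 3.5 = 0.805 per minute.
Over the interval, μ = 0.805 × 10 = 8.05 (a 10-minute span = 10 minutes).
P(N ≥ 11) = 1 − P(N ≤ 10) ≈ 0.1891.

0.1891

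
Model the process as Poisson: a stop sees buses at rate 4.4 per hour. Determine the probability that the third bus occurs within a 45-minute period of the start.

Over the interval, μ = 4.4 × 0.75 = 3.3 (a 45-minute period = 0.75 hours).
The third arrival falls in the interval iff at least 3 events occur there: P(S_3 ≤ t) = P(N ≥ 3) = 1 − P(N ≤ 2) ≈ 0.6406.

0.6406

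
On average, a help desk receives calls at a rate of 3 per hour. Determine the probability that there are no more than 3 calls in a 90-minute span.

0.3423

Over the interval, μ = 3 × 1.5 = 4.5 (a 90-minute span = 1.5 hours).
P(N ≤ 3) = Σ_{j=0}^{3} e^(−μ) μ^j/j! ≈ 0.3423.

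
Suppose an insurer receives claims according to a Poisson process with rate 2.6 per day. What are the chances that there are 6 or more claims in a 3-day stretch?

0.7897

Over the interval, μ = 2.6 × 3 = 7.8 (a 3-day stretch = 3 days).
P(N ≥ 6) = 1 − P(N ≤ 5) = 1 − Σ_{j=0}^{5} e^(−μ) μ^j/j! ≈ 0.7897.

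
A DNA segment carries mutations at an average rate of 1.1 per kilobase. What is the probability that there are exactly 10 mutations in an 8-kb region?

0.1157

Over the interval, μ = 1.1 × 8 = 8.8 (an 8-kb region = 8 kilobases).
P(N = 10) = e^(−μ) μ^10/10! = e^(−8.8) · 8.8^10/3628800 ≈ 0.1157.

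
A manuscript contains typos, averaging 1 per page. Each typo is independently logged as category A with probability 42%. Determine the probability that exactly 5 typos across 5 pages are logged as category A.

Thinning: the typos that are logged as category A themselves form a Poisson process with rate 0.42 × 1 = 0.42 per page.
Over the interval, μ = 0.42 × 5 = 2.1 (5 pages).
P(N = 5) = e^(−2.1) · 2.1^5/5! ≈ 0.0417.

0.0417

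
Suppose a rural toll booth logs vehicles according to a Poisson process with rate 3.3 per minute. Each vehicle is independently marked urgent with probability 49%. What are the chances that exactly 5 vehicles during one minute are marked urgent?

Thinning: the vehicles that are marked urgent themselves form a Poisson process with rate 0.49 × 3.3 = 1.617 per minute.
So μ = 1.617.
P(N = 5) = e^(−1.617) · 1.617^5/5! ≈ 0.0183.

0.0183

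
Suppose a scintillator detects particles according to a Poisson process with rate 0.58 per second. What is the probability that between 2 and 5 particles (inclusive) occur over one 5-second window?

0.7112

Over the interval, μ = 0.58 × 5 = 2.9 (a 5-second window = 5 seconds).
P(2 ≤ N ≤ 5) = Σ_{j=2}^{5} e^(−2.9) · 2.9^j/j! ≈ 0.7112.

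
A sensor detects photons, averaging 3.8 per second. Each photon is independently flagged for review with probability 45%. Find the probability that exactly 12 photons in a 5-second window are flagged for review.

0.0617

Thinning: the photons that are flagged for review themselves form a Poisson process with rate 0.45 × 3.8 = 1.71 per second.
Over the interval, μ = 1.71 × 5 = 8.55 (a 5-second window = 5 seconds).
P(N = 12) = e^(−8.55) · 8.55^12/12! ≈ 0.0617.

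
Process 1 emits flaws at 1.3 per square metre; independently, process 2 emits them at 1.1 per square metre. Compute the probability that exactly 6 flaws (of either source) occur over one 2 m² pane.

0.1398

Independent Poisson processes superpose: combined rate λ = 1.3 + 1.1 = 2.4 per square metre.
Over the interval, μ = 2.4 × 2 = 4.8 (a 2 m² pane = 2 square metres).
P(N = 6) = e^(−4.8) · 4.8^6/6! ≈ 0.1398.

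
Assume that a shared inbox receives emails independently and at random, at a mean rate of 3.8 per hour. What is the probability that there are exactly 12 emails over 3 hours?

Over the interval, μ = 3.8 × 3 = 11.4 (3 hours).
P(N = 12) = e^(−μ) μ^12/12! = e^(−11.4) · 11.4^12/479001600 ≈ 0.1126.

0.1126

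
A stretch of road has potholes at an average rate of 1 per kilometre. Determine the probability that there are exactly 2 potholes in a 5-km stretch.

0.0842

Over the interval, μ = 1 × 5 = 5 (a 5-km stretch = 5 kilometres).
P(N = 2) = e^(−μ) μ^2/2! = e^(−5) · 5^2/2 ≈ 0.0842.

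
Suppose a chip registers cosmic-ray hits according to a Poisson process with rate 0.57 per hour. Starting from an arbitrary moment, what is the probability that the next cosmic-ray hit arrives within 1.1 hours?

Inter-arrival times are exponential with rate λ = 0.57 per hour.
P(T ≤ 1.1) = 1 − e^(−λt) = 1 − e^(−0.57 × 1.1) = 1 − e^(−0.627) ≈ 0.4658.

0.4658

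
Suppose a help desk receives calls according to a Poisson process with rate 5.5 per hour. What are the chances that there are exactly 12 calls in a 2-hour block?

0.1094

Over the interval, μ = 5.5 × 2 = 11 (a 2-hour block = 2 hours).
P(N = 12) = e^(−μ) μ^12/12! = e^(−11) · 11^12/479001600 ≈ 0.1094.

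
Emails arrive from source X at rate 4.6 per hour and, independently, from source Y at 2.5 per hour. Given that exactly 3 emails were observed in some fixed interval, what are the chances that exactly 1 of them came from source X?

Given the total, each event is independently from source X with probability p = λ_X/(λ_X+λ_Y) = 4.6/7.1 ≈ 0.6479.
So K ~ Binomial(3, 4.6/7.1): P(K = 1) = C(3,1) · (4.6/7.1)^1 · (2.5/7.1)^2 ≈ 0.2410.

0.2410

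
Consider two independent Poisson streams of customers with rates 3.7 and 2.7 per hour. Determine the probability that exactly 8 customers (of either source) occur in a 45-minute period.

0.0575

Independent Poisson processes superpose: combined rate λ = 3.7 + 2.7 = 6.4 per hour.
Over the interval, μ = 6.4 × 0.75 = 4.8 (a 45-minute period = 0.75 hours).
P(N = 8) = e^(−4.8) · 4.8^8/8! ≈ 0.0575.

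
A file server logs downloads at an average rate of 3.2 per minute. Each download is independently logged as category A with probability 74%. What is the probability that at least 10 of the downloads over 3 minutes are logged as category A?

Thinning: the downloads that are logged as category A themselves form a Poisson process with rate 0.74 × 3.2 = 2.368 per minute.
Over the interval, μ = 2.368 × 3 = 7.104 (3 minutes).
P(N ≥ 10) = 1 − P(N ≤ 9) ≈ 0.1802.

0.1802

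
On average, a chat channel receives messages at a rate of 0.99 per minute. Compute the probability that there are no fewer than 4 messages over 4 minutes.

0.5587

Over the interval, μ = 0.99 × 4 = 3.96 (4 minutes).
P(N ≥ 4) = 1 − P(N ≤ 3) = 1 − Σ_{j=0}^{3} e^(−μ) μ^j/j! ≈ 0.5587.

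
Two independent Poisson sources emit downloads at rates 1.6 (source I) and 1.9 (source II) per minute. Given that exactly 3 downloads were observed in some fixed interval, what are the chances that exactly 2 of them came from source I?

Given the total, each event is independently from source I with probability p = λ_I/(λ_I+λ_II) = 1.6/3.5 ≈ 0.4571.
So K ~ Binomial(3, 1.6/3.5): P(K = 2) = C(3,2) · (1.6/3.5)^2 · (1.9/3.5)^1 ≈ 0.3403.

0.3403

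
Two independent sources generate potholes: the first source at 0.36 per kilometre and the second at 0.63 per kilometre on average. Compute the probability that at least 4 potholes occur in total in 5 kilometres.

0.7279

Independent Poisson processes superpose: combined rate λ = 0.36 + 0.63 = 0.99 per kilometre.
Over the interval, μ = 0.99 × 5 = 4.95 (5 kilometres).
P(N ≥ 4) = 1 − P(N ≤ 3) ≈ 0.7279.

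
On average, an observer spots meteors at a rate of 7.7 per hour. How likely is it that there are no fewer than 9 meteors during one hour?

0.3657

With mean μ = 7.7 per hour,
P(N ≥ 9) = 1 − P(N ≤ 8) = 1 − Σ_{j=0}^{8} e^(−μ) μ^j/j! ≈ 0.3657.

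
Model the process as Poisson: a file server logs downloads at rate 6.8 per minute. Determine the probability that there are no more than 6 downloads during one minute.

With mean μ = 6.8 per minute,
P(N ≤ 6) = Σ_{j=0}^{6} e^(−μ) μ^j/j! ≈ 0.4799.

0.4799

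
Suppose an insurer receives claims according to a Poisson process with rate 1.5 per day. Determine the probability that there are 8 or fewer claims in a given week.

Over the interval, μ = 1.5 × 7 = 10.5 (a week = 7 days).
P(N ≤ 8) = Σ_{j=0}^{8} e^(−μ) μ^j/j! ≈ 0.2794.

0.2794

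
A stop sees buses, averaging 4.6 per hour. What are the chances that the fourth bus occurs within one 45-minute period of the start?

0.4525

Over the interval, μ = 4.6 × 0.75 = 3.45 (a 45-minute period = 0.75 hours).
The fourth arrival falls in the interval iff at least 4 events occur there: P(S_4 ≤ t) = P(N ≥ 4) = 1 − P(N ≤ 3) ≈ 0.4525.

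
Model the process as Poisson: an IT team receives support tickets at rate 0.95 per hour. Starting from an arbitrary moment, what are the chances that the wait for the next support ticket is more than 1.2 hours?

0.3198

The wait for the next event is exponential with rate λ = 0.95 per hour.
P(T > 1.2) = e^(−λt) = e^(−0.95 × 1.2) = e^(−1.14) ≈ 0.3198.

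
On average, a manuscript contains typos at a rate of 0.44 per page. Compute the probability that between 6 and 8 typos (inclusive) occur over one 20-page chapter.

Over the interval, μ = 0.44 × 20 = 8.8 (a 20-page chapter = 20 pages).
P(6 ≤ N ≤ 8) = Σ_{j=6}^{8} e^(−8.8) · 8.8^j/j! ≈ 0.3539.

0.3539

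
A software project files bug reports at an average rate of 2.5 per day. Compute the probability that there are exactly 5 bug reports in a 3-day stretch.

0.1094

Over the interval, μ = 2.5 × 3 = 7.5 (a 3-day stretch = 3 days).
P(N = 5) = e^(−μ) μ^5/5! = e^(−7.5) · 7.5^5/120 ≈ 0.1094.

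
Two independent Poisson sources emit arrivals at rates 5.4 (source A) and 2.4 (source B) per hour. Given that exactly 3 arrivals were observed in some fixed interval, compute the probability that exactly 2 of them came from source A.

Given the total, each event is independently from source A with probability p = λ_A/(λ_A+λ_B) = 5.4/7.8 ≈ 0.6923.
So K ~ Binomial(3, 5.4/7.8): P(K = 2) = C(3,2) · (5.4/7.8)^2 · (2.4/7.8)^1 ≈ 0.4424.

0.4424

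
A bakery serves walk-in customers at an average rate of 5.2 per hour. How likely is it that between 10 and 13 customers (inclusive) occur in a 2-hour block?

Over the interval, μ = 5.2 × 2 = 10.4 (a 2-hour block = 2 hours).
P(10 ≤ N ≤ 13) = Σ_{j=10}^{13} e^(−10.4) · 10.4^j/j! ≈ 0.4246.

0.4246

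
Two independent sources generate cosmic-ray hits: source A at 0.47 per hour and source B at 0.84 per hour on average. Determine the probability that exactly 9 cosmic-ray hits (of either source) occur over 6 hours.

0.1218

Independent Poisson processes superpose: combined rate λ = 0.47 + 0.84 = 1.31 per hour.
Over the interval, μ = 1.31 × 6 = 7.86 (6 hours).
P(N = 9) = e^(−7.86) · 7.86^9/9! ≈ 0.1218.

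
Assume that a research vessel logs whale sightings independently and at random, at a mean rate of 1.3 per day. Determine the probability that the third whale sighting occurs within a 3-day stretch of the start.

Over the interval, μ = 1.3 × 3 = 3.9 (a 3-day stretch = 3 days).
The third arrival falls in the interval iff at least 3 events occur there: P(S_3 ≤ t) = P(N ≥ 3) = 1 − P(N ≤ 2) ≈ 0.7469.

0.7469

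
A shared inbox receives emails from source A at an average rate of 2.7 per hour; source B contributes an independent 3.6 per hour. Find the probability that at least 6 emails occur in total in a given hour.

0.6012

Independent Poisson processes superpose: combined rate λ = 2.7 + 3.6 = 6.3 per hour.
So μ = 6.3.
P(N ≥ 6) = 1 − P(N ≤ 5) ≈ 0.6012.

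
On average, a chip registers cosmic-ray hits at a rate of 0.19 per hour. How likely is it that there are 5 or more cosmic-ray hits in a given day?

0.4792

Over the interval, μ = 0.19 × 24 = 4.56 (a day = 24 hours).
P(N ≥ 5) = 1 − P(N ≤ 4) = 1 − Σ_{j=0}^{4} e^(−μ) μ^j/j! ≈ 0.4792.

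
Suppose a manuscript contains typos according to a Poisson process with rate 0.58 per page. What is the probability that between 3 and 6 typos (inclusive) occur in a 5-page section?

Over the interval, μ = 0.58 × 5 = 2.9 (a 5-page section = 5 pages).
P(3 ≤ N ≤ 6) = Σ_{j=3}^{6} e^(−2.9) · 2.9^j/j! ≈ 0.5253.

0.5253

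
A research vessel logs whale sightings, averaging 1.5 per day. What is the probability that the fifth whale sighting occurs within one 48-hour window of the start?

0.1847

Over the interval, μ = 1.5 × 2 = 3 (a 48-hour window = 2 days).
The fifth arrival falls in the interval iff at least 5 events occur there: P(S_5 ≤ t) = P(N ≥ 5) = 1 − P(N ≤ 4) ≈ 0.1847.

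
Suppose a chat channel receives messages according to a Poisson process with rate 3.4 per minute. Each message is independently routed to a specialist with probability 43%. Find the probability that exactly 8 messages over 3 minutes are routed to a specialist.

0.0423

Thinning: the messages that are routed to a specialist themselves form a Poisson process with rate 0.43 × 3.4 = 1.462 per minute.
Over the interval, μ = 1.462 × 3 = 4.386 (3 minutes).
P(N = 8) = e^(−4.386) · 4.386^8/8! ≈ 0.0423.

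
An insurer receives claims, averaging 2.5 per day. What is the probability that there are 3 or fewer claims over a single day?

With mean μ = 2.5 per day,
P(N ≤ 3) = Σ_{j=0}^{3} e^(−μ) μ^j/j! ≈ 0.7576.

0.7576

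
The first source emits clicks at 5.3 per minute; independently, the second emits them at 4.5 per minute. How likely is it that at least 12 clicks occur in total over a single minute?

Independent Poisson processes superpose: combined rate λ = 5.3 + 4.5 = 9.8 per minute.
So μ = 9.8.
P(N ≥ 12) = 1 − P(N ≤ 11) ≈ 0.2807.

0.2807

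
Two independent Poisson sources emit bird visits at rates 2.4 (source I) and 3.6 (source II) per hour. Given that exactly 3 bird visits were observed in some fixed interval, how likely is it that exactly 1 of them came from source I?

0.4320

Given the total, each event is independently from source I with probability p = λ_I/(λ_I+λ_II) = 2.4/6 = 0.4000.
So K ~ Binomial(3, 2.4/6): P(K = 1) = C(3,1) · (2.4/6)^1 · (3.6/6)^2 ≈ 0.4320.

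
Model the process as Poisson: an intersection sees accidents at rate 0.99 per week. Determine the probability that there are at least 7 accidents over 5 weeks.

Over the interval, μ = 0.99 × 5 = 4.95 (5 weeks).
P(N ≥ 7) = 1 − P(N ≤ 6) = 1 − Σ_{j=0}^{6} e^(−μ) μ^j/j! ≈ 0.2305.

0.2305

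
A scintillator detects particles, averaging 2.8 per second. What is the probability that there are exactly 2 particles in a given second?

0.2384

With mean μ = 2.8 per second,
P(N = 2) = e^(−μ) μ^2/2! = e^(−2.8) · 2.8^2/2 ≈ 0.2384.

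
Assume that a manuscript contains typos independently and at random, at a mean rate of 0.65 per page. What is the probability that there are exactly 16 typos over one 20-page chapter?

0.0719

Over the interval, μ = 0.65 × 20 = 13 (a 20-page chapter = 20 pages).
P(N = 16) = e^(−μ) μ^16/16! = e^(−13) · 13^16/20922789888000 ≈ 0.0719.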